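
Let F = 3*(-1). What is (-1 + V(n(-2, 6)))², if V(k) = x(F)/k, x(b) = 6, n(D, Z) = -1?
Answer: 49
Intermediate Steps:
F = -3
V(k) = 6/k
(-1 + V(n(-2, 6)))² = (-1 + 6/(-1))² = (-1 + 6*(-1))² = (-1 - 6)² = (-7)² = 49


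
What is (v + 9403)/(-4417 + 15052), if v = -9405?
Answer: -2/10635 ≈ -0.00018806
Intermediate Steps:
(v + 9403)/(-4417 + 15052) = (-9405 + 9403)/(-4417 + 15052) = -2/10635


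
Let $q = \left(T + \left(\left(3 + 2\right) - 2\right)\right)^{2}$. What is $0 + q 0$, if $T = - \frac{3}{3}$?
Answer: $0$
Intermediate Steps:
$T = -1$ ($T = \left(-3\right) \frac{1}{3} = -1$)
$q = 4$ ($q = \left(-1 + \left(\left(3 + 2\right) - 2\right)\right)^{2} = \left(-1 + \left(5 - 2\right)\right)^{2} = \left(-1 + 3\right)^{2} = 2^{2} = 4$)
$0 + q 0 = 0 + 4 \cdot 0 = 0 + 0 = 0$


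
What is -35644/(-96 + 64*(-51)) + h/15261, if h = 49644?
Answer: 8461511/610440 ≈ 13.861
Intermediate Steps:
-35644/(-96 + 64*(-51)) + h/15261 = -35644/(-96 + 64*(-51)) + 49644/15261 = -35644/(-96 - 3264) + 49644*(1/15261) = -35644/(-3360) + 16548/5087 = -35644*(-1/3360) + 16548/5087 = 1273/120 + 16548/5087 = 8461511/610440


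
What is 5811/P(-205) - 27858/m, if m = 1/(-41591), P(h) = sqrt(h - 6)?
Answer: 1158642078 - 5811*I*sqrt(211)/211 ≈ 1.1586e+9 - 400.05*I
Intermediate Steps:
P(h) = sqrt(-6 + h)
m = -1/41591 ≈ -2.4044e-5
5811/P(-205) - 27858/m = 5811/(sqrt(-6 - 205)) - 27858/(-1/41591) = 5811/(sqrt(-211)) - 27858*(-41591) = 5811/((I*sqrt(211))) + 1158642078 = 5811*(-I*sqrt(211)/211) + 1158642078 = -5811*I*sqrt(211)/211 + 1158642078 = 1158642078 - 5811*I*sqrt(211)/211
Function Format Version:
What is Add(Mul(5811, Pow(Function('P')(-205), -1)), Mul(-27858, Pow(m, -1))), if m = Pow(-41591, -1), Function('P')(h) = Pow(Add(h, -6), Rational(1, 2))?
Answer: Add(1158642078, Mul(Rational(-5811, 211), I, Pow(211, Rational(1, 2)))) ≈ Add(1.1586e+9, Mul(-400.05, I))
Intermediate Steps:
Function('P')(h) = Pow(Add(-6, h), Rational(1, 2))
m = Rational(-1, 41591) ≈ -2.4044e-5
Add(Mul(5811, Pow(Function('P')(-205), -1)), Mul(-27858, Pow(m, -1))) = Add(Mul(5811, Pow(Pow(Add(-6, -205), Rational(1, 2)), -1)), Mul(-27858, Pow(Rational(-1, 41591), -1))) = Add(Mul(5811, Pow(Pow(-211, Rational(1, 2)), -1)), Mul(-27858, -41591)) = Add(Mul(5811, Pow(Mul(I, Pow(211, Rational(1, 2))), -1)), 1158642078) = Add(Mul(5811, Mul(Rational(-1, 211), I, Pow(211, Rational(1, 2)))), 1158642078) = Add(Mul(Rational(-5811, 211), I, Pow(211, Rational(1, 2))), 1158642078) = Add(1158642078, Mul(Rational(-5811, 211), I, Pow(211, Rational(1, 2))))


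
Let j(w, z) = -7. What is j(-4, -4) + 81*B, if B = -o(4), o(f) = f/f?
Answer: -88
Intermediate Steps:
o(f) = 1
B = -1 (B = -1*1 = -1)
j(-4, -4) + 81*B = -7 + 81*(-1) = -7 - 81 = -88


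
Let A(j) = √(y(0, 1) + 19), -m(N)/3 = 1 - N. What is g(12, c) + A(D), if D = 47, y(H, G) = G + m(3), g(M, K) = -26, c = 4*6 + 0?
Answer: -26 + √26 ≈ -20.901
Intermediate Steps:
c = 24 (c = 24 + 0 = 24)
m(N) = -3 + 3*N (m(N) = -3*(1 - N) = -3 + 3*N)
y(H, G) = 6 + G (y(H, G) = G + (-3 + 3*3) = G + (-3 + 9) = G + 6 = 6 + G)
A(j) = √26 (A(j) = √((6 + 1) + 19) = √(7 + 19) = √26)
g(12, c) + A(D) = -26 + √26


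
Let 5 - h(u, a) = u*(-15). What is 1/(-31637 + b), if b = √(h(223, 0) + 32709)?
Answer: -31637/1000863710 - √36059/1000863710 ≈ -3.1799e-5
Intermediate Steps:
h(u, a) = 5 + 15*u (h(u, a) = 5 - u*(-15) = 5 - (-15)*u = 5 + 15*u)
b = √36059 (b = √((5 + 15*223) + 32709) = √((5 + 3345) + 32709) = √(3350 + 32709) = √36059 ≈ 189.89)
1/(-31637 + b) = 1/(-31637 + √36059)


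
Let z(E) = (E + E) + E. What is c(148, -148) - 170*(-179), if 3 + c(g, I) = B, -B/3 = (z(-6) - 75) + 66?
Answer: 30508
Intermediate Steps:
z(E) = 3*E (z(E) = 2*E + E = 3*E)
B = 81 (B = -3*((3*(-6) - 75) + 66) = -3*((-18 - 75) + 66) = -3*(-93 + 66) = -3*(-27) = 81)
c(g, I) = 78 (c(g, I) = -3 + 81 = 78)
c(148, -148) - 170*(-179) = 78 - 170*(-179) = 78 - 1*(-30430) = 78 + 30430 = 30508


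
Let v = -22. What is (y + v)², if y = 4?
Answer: 324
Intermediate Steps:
(y + v)² = (4 - 22)² = (-18)² = 324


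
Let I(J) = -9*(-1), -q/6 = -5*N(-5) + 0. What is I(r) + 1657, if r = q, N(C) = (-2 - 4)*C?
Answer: 1666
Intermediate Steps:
N(C) = -6*C
q = 900 (q = -6*(-(-30)*(-5) + 0) = -6*(-5*30 + 0) = -6*(-150 + 0) = -6*(-150) = 900)
r = 900
I(J) = 9
I(r) + 1657 = 9 + 1657 = 1666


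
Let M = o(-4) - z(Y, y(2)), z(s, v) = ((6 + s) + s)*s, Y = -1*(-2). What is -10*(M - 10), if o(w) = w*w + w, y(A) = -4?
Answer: 180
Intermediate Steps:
Y = 2
o(w) = w + w² (o(w) = w² + w = w + w²)
z(s, v) = s*(6 + 2*s) (z(s, v) = (6 + 2*s)*s = s*(6 + 2*s))
M = -8 (M = -4*(1 - 4) - 2*2*(3 + 2) = -4*(-3) - 2*2*5 = 12 - 1*20 = 12 - 20 = -8)
-10*(M - 10) = -10*(-8 - 10) = -10*(-18) = 180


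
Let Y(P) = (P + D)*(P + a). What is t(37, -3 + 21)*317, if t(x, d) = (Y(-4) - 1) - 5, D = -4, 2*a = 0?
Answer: 8242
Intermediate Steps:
a = 0 (a = (½)*0 = 0)
Y(P) = P*(-4 + P) (Y(P) = (P - 4)*(P + 0) = (-4 + P)*P = P*(-4 + P))
t(x, d) = 26 (t(x, d) = (-4*(-4 - 4) - 1) - 5 = (-4*(-8) - 1) - 5 = (32 - 1) - 5 = 31 - 5 = 26)
t(37, -3 + 21)*317 = 26*317 = 8242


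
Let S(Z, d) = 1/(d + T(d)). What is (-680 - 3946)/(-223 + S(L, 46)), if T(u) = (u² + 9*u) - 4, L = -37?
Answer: 3966024/191185 ≈ 20.744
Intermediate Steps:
T(u) = -4 + u² + 9*u
S(Z, d) = 1/(-4 + d² + 10*d) (S(Z, d) = 1/(d + (-4 + d² + 9*d)) = 1/(-4 + d² + 10*d))
(-680 - 3946)/(-223 + S(L, 46)) = (-680 - 3946)/(-223 + 1/(-4 + 46² + 10*46)) = -4626/(-223 + 1/(-4 + 2116 + 460)) = -4626/(-223 + 1/2572) = -4626/(-573555/2572) = -4626*(-2572/573555) = 3966024/191185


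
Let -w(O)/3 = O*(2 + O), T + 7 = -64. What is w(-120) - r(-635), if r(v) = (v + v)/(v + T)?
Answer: -14996075/353 ≈ -42482.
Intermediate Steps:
T = -71 (T = -7 - 64 = -71)
w(O) = -3*O*(2 + O)
r(v) = 2*v/(-71 + v) (r(v) = (v + v)/(v - 71) = (2*v)/(-71 + v) = 2*v/(-71 + v))
w(-120) - r(-635) = -3*(-120)*(2 - 120) - 2*(-635)/(-71 - 635) = -3*(-120)*(-118) - 2*(-635)/(-706) = -42480 - 2*(-635)*(-1)/706 = -42480 - 1*635/353 = -42480 - 635/353 = -14996075/353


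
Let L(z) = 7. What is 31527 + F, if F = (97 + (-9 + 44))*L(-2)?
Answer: 32451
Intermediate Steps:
F = 924 (F = (97 + (-9 + 44))*7 = (97 + 35)*7 = 132*7 = 924)
31527 + F = 31527 + 924 = 32451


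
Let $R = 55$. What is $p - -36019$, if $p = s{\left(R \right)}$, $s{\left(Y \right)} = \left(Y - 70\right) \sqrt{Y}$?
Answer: $36019 - 15 \sqrt{55} \approx 35908.0$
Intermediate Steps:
$s{\left(Y \right)} = \sqrt{Y} \left(-70 + Y\right)$ ($s{\left(Y \right)} = \left(-70 + Y\right) \sqrt{Y} = \sqrt{Y} \left(-70 + Y\right)$)
$p = - 15 \sqrt{55}$ ($p = \sqrt{55} \left(-70 + 55\right) = \sqrt{55} \left(-15\right) = - 15 \sqrt{55} \approx -111.24$)
$p - -36019 = - 15 \sqrt{55} - -36019 = - 15 \sqrt{55} + 36019 = 36019 - 15 \sqrt{55}$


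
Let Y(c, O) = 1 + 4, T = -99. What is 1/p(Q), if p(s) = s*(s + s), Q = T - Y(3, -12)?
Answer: 1/21632 ≈ 4.6228e-5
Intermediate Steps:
Y(c, O) = 5
Q = -104 (Q = -99 - 1*5 = -99 - 5 = -104)
p(s) = 2*s² (p(s) = s*(2*s) = 2*s²)
1/p(Q) = 1/(2*(-104)²) = 1/(2*10816) = 1/21632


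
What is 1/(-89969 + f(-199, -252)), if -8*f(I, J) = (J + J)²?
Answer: -1/121721 ≈ -8.2155e-6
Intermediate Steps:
f(I, J) = -J²/2 (f(I, J) = -(J + J)²/8 = -4*J²/8 = -J²/2)
1/(-89969 + f(-199, -252)) = 1/(-89969 - ½*(-252)²) = 1/(-89969 - ½*63504) = 1/(-89969 - 31752) = 1/(-121721) = -1/121721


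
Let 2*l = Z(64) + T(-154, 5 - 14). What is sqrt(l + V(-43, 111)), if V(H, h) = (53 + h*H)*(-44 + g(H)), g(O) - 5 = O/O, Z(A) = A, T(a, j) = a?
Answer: sqrt(179315) ≈ 423.46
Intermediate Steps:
g(O) = 6 (g(O) = 5 + O/O = 5 + 1 = 6)
V(H, h) = -2014 - 38*H*h (V(H, h) = (53 + h*H)*(-44 + 6) = (53 + H*h)*(-38) = -2014 - 38*H*h)
l = -45 (l = (64 - 154)/2 = (1/2)*(-90) = -45)
sqrt(l + V(-43, 111)) = sqrt(-45 + (-2014 - 38*(-43)*111)) = sqrt(-45 + (-2014 + 181374)) = sqrt(-45 + 179360) = sqrt(179315)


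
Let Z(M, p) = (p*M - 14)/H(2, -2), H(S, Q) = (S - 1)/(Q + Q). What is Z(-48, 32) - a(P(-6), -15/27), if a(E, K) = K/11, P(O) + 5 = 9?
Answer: 613805/99 ≈ 6200.0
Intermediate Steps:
P(O) = 4 (P(O) = -5 + 9 = 4)
H(S, Q) = (-1 + S)/(2*Q) (H(S, Q) = (-1 + S)/((2*Q)) = (-1 + S)*(1/(2*Q)) = (-1 + S)/(2*Q))
a(E, K) = K/11 (a(E, K) = K*(1/11) = K/11)
Z(M, p) = 56 - 4*M*p (Z(M, p) = (p*M - 14)/(((½)*(-1 + 2)/(-2))) = (M*p - 14)/(((½)*(-½)*1)) = (-14 + M*p)/(-¼) = (-14 + M*p)*(-4) = 56 - 4*M*p)
Z(-48, 32) - a(P(-6), -15/27) = (56 - 4*(-48)*32) - (-15/27)/11 = (56 + 6144) - (-15*1/27)/11 = 6200 - (-5)/(11*9) = 6200 - 1*(-5/99) = 6200 + 5/99 = 613805/99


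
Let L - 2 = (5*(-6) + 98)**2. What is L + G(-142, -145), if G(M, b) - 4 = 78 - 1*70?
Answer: 4638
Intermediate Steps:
G(M, b) = 12 (G(M, b) = 4 + (78 - 1*70) = 4 + (78 - 70) = 4 + 8 = 12)
L = 4626 (L = 2 + (5*(-6) + 98)**2 = 2 + (-30 + 98)**2 = 2 + 68**2 = 2 + 4624 = 4626)
L + G(-142, -145) = 4626 + 12 = 4638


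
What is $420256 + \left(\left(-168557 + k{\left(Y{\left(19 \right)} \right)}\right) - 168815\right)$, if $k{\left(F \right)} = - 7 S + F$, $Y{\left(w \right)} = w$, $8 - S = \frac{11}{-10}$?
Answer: $\frac{828393}{10} \approx 82839.0$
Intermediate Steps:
$S = \frac{91}{10}$ ($S = 8 - \frac{11}{-10} = 8 - 11 \left(- \frac{1}{10}\right) = 8 - - \frac{11}{10} = 8 + \frac{11}{10} = \frac{91}{10} \approx 9.1$)
$k{\left(F \right)} = - \frac{637}{10} + F$ ($k{\left(F \right)} = \left(-7\right) \frac{91}{10} + F = - \frac{637}{10} + F$)
$420256 + \left(\left(-168557 + k{\left(Y{\left(19 \right)} \right)}\right) - 168815\right) = 420256 + \left(\left(-168557 + \left(- \frac{637}{10} + 19\right)\right) - 168815\right) = 420256 - \frac{3374167}{10} = \frac{828393}{10}$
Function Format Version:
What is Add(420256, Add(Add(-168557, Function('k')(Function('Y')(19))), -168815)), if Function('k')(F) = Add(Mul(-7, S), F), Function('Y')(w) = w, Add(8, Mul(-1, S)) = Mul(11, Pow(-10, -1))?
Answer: Rational(828393, 10) ≈ 82839.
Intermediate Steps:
S = Rational(91, 10) (S = Add(8, Mul(-1, Mul(11, Pow(-10, -1)))) = Add(8, Mul(-1, Mul(11, Rational(-1, 10)))) = Add(8, Mul(-1, Rational(-11, 10))) = Add(8, Rational(11, 10)) = Rational(91, 10) ≈ 9.1000)
Function('k')(F) = Add(Rational(-637, 10), F) (Function('k')(F) = Add(Mul(-7, Rational(91, 10)), F) = Add(Rational(-637, 10), F))
Add(420256, Add(Add(-168557, Function('k')(Function('Y')(19))), -168815)) = Add(420256, Add(Add(-168557, Add(Rational(-637, 10), 19)), -168815)) = Add(420256, Add(Add(-168557, Rational(-447, 10)), -168815)) = Add(420256, Add(Rational(-1686017, 10), -168815)) = Add(420256, Rational(-3374167, 10)) = Rational(828393, 10)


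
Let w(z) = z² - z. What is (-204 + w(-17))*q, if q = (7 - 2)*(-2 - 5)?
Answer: -3570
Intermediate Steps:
q = -35 (q = 5*(-7) = -35)
(-204 + w(-17))*q = (-204 - 17*(-1 - 17))*(-35) = (-204 - 17*(-18))*(-35) = (-204 + 306)*(-35) = 102*(-35) = -3570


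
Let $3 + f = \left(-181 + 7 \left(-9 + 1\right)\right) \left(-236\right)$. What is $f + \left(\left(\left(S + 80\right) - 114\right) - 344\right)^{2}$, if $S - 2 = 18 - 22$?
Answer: $200329$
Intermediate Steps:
$S = -2$ ($S = 2 + \left(18 - 22\right) = 2 - 4 = -2$)
$f = 55929$ ($f = -3 + \left(-181 + 7 \left(-9 + 1\right)\right) \left(-236\right) = -3 + \left(-181 + 7 \left(-8\right)\right) \left(-236\right) = -3 + \left(-181 - 56\right) \left(-236\right) = -3 - -55932 = -3 + 55932 = 55929$)
$f + \left(\left(\left(S + 80\right) - 114\right) - 344\right)^{2} = 55929 + \left(\left(\left(-2 + 80\right) - 114\right) - 344\right)^{2} = 55929 + \left(\left(78 - 114\right) - 344\right)^{2} = 55929 + \left(-36 - 344\right)^{2} = 55929 + \left(-380\right)^{2} = 55929 + 144400 = 200329$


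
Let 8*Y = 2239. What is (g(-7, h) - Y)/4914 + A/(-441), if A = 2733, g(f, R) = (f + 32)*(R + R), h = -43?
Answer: -1841465/275184 ≈ -6.6918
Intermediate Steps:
Y = 2239/8 (Y = (1/8)*2239 = 2239/8 ≈ 279.88)
g(f, R) = 2*R*(32 + f) (g(f, R) = (32 + f)*(2*R) = 2*R*(32 + f))
(g(-7, h) - Y)/4914 + A/(-441) = (2*(-43)*(32 - 7) - 1*2239/8)/4914 + 2733/(-441) = (2*(-43)*25 - 2239/8)*(1/4914) + 2733*(-1/441) = (-2150 - 2239/8)*(1/4914) - 911/147 = -19439/8*1/4914 - 911/147 = -2777/5616 - 911/147 = -1841465/275184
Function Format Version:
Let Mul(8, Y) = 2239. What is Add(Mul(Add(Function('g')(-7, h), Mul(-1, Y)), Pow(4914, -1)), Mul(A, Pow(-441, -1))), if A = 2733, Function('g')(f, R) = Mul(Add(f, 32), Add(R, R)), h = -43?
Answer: Rational(-1841465, 275184) ≈ -6.6918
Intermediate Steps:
Y = Rational(2239, 8) (Y = Mul(Rational(1, 8), 2239) = Rational(2239, 8) ≈ 279.88)
Function('g')(f, R) = Mul(2, R, Add(32, f)) (Function('g')(f, R) = Mul(Add(32, f), Mul(2, R)) = Mul(2, R, Add(32, f)))
Add(Mul(Add(Function('g')(-7, h), Mul(-1, Y)), Pow(4914, -1)), Mul(A, Pow(-441, -1))) = Add(Mul(Add(Mul(2, -43, Add(32, -7)), Mul(-1, Rational(2239, 8))), Pow(4914, -1)), Mul(2733, Pow(-441, -1))) = Add(Mul(Add(Mul(2, -43, 25), Rational(-2239, 8)), Rational(1, 4914)), Mul(2733, Rational(-1, 441))) = Add(Mul(Add(-2150, Rational(-2239, 8)), Rational(1, 4914)), Rational(-911, 147)) = Add(Mul(Rational(-19439, 8), Rational(1, 4914)), Rational(-911, 147)) = Add(Rational(-2777, 5616), Rational(-911, 147)) = Rational(-1841465, 275184)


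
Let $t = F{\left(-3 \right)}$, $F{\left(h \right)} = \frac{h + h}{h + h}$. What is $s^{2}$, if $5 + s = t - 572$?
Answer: $331776$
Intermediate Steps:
$F{\left(h \right)} = 1$ ($F{\left(h \right)} = \frac{2 h}{2 h} = 2 h \frac{1}{2 h} = 1$)
$t = 1$
$s = -576$ ($s = -5 + \left(1 - 572\right) = -5 - 571 = -576$)
$s^{2} = \left(-576\right)^{2} = 331776$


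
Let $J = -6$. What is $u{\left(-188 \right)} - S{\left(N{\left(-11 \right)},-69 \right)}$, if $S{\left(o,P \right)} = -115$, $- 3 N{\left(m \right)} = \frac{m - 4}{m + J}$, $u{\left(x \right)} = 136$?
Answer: $251$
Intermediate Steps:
$N{\left(m \right)} = - \frac{-4 + m}{3 \left(-6 + m\right)}$ ($N{\left(m \right)} = - \frac{\left(m - 4\right) \frac{1}{m - 6}}{3} = - \frac{\left(-4 + m\right) \frac{1}{-6 + m}}{3} = - \frac{\frac{1}{-6 + m} \left(-4 + m\right)}{3} = - \frac{-4 + m}{3 \left(-6 + m\right)}$)
$u{\left(-188 \right)} - S{\left(N{\left(-11 \right)},-69 \right)} = 136 - -115 = 136 + 115 = 251$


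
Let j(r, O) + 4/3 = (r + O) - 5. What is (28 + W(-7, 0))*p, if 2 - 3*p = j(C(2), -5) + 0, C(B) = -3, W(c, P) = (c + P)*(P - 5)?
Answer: 343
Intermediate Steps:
W(c, P) = (-5 + P)*(P + c) (W(c, P) = (P + c)*(-5 + P) = (-5 + P)*(P + c))
j(r, O) = -19/3 + O + r (j(r, O) = -4/3 + ((r + O) - 5) = -4/3 + ((O + r) - 5) = -4/3 + (-5 + O + r) = -19/3 + O + r)
p = 49/9 (p = 2/3 - ((-19/3 - 5 - 3) + 0)/3 = 2/3 - (-43/3 + 0)/3 = 2/3 - 1/3*(-43/3) = 2/3 + 43/9 = 49/9 ≈ 5.4444)
(28 + W(-7, 0))*p = (28 + (0**2 - 5*0 - 5*(-7) + 0*(-7)))*(49/9) = (28 + (0 + 0 + 35 + 0))*(49/9) = (28 + 35)*(49/9) = 63*(49/9) = 343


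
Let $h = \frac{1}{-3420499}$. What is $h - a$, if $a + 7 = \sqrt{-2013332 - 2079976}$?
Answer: $\frac{23943492}{3420499} - 6 i \sqrt{113703} \approx 7.0 - 2023.2 i$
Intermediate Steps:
$h = - \frac{1}{3420499} \approx -2.9235 \cdot 10^{-7}$
$a = -7 + 6 i \sqrt{113703}$ ($a = -7 + \sqrt{-2013332 - 2079976} = -7 + \sqrt{-4093308} = -7 + 6 i \sqrt{113703} \approx -7.0 + 2023.2 i$)
$h - a = - \frac{1}{3420499} - \left(-7 + 6 i \sqrt{113703}\right) = - \frac{1}{3420499} + \left(7 - 6 i \sqrt{113703}\right) = \frac{23943492}{3420499} - 6 i \sqrt{113703}$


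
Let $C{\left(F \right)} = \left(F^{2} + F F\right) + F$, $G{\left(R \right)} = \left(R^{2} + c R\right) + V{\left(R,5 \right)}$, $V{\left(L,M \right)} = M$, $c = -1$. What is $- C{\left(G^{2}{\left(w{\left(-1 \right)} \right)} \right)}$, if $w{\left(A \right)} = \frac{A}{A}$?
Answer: $-1275$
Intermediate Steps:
$w{\left(A \right)} = 1$
$G{\left(R \right)} = 5 + R^{2} - R$ ($G{\left(R \right)} = \left(R^{2} - R\right) + 5 = 5 + R^{2} - R$)
$C{\left(F \right)} = F + 2 F^{2}$ ($C{\left(F \right)} = \left(F^{2} + F^{2}\right) + F = 2 F^{2} + F = F + 2 F^{2}$)
$- C{\left(G^{2}{\left(w{\left(-1 \right)} \right)} \right)} = - \left(5 + 1^{2} - 1\right)^{2} \left(1 + 2 \left(5 + 1^{2} - 1\right)^{2}\right) = - \left(5 + 1 - 1\right)^{2} \left(1 + 2 \left(5 + 1 - 1\right)^{2}\right) = - 5^{2} \left(1 + 2 \cdot 5^{2}\right) = - 25 \left(1 + 2 \cdot 25\right) = - 25 \left(1 + 50\right) = - 25 \cdot 51 = \left(-1\right) 1275 = -1275$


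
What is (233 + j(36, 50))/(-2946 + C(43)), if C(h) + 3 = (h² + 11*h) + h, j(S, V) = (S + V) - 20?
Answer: -299/584 ≈ -0.51199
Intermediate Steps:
j(S, V) = -20 + S + V
C(h) = -3 + h² + 12*h (C(h) = -3 + ((h² + 11*h) + h) = -3 + (h² + 12*h) = -3 + h² + 12*h)
(233 + j(36, 50))/(-2946 + C(43)) = (233 + (-20 + 36 + 50))/(-2946 + (-3 + 43² + 12*43)) = (233 + 66)/(-2946 + (-3 + 1849 + 516)) = 299/(-2946 + 2362) = 299/(-584) = 299*(-1/584) = -299/584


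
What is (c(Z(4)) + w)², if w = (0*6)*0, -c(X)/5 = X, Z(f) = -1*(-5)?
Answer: 625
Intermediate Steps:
Z(f) = 5
c(X) = -5*X
w = 0 (w = 0*0 = 0)
(c(Z(4)) + w)² = (-5*5 + 0)² = (-25 + 0)² = (-25)² = 625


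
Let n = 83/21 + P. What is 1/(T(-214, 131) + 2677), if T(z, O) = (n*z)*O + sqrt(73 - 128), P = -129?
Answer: 140649411/493434977238296 - 441*I*sqrt(55)/5427784749621256 ≈ 2.8504e-7 - 6.0256e-13*I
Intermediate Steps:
n = -2626/21 (n = 83/21 - 129 = -2626/21 ≈ -125.05)
T(z, O) = I*sqrt(55) - 2626*O*z/21 (T(z, O) = (-2626*z/21)*O + sqrt(73 - 128) = -2626*O*z/21 + sqrt(-55) = -2626*O*z/21 + I*sqrt(55) = I*sqrt(55) - 2626*O*z/21)
1/(T(-214, 131) + 2677) = 1/((I*sqrt(55) - 2626/21*131*(-214)) + 2677) = 1/((I*sqrt(55) + 73617284/21) + 2677) = 1/((73617284/21 + I*sqrt(55)) + 2677) = 1/(73673501/21 + I*sqrt(55))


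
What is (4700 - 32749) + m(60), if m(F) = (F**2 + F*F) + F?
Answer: -20789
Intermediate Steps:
m(F) = F + 2*F**2 (m(F) = (F**2 + F**2) + F = 2*F**2 + F = F + 2*F**2)
(4700 - 32749) + m(60) = (4700 - 32749) + 60*(1 + 2*60) = -28049 + 60*(1 + 120) = -28049 + 60*121 = -28049 + 7260 = -20789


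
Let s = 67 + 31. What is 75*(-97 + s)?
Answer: 75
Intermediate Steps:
s = 98
75*(-97 + s) = 75*(-97 + 98) = 75*1 = 75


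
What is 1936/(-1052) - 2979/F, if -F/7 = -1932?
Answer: -2443031/1185604 ≈ -2.0606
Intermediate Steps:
F = 13524 (F = -7*(-1932) = 13524)
1936/(-1052) - 2979/F = 1936/(-1052) - 2979/13524 = 1936*(-1/1052) - 2979*1/13524 = -484/263 - 993/4508 = -2443031/1185604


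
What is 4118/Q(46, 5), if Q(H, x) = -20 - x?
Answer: -4118/25 ≈ -164.72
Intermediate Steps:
4118/Q(46, 5) = 4118/(-20 - 1*5) = 4118/(-20 - 5) = 4118/(-25) = 4118*(-1/25) = -4118/25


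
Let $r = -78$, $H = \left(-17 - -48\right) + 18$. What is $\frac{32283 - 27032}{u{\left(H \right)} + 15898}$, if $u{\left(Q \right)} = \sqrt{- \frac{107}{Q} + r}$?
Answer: $\frac{4090539502}{12384577725} - \frac{36757 i \sqrt{3929}}{12384577725} \approx 0.33029 - 0.00018604 i$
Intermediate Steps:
$H = 49$ ($H = \left(-17 + 48\right) + 18 = 31 + 18 = 49$)
$u{\left(Q \right)} = \sqrt{-78 - \frac{107}{Q}}$ ($u{\left(Q \right)} = \sqrt{- \frac{107}{Q} - 78} = \sqrt{-78 - \frac{107}{Q}}$)
$\frac{32283 - 27032}{u{\left(H \right)} + 15898} = \frac{32283 - 27032}{\sqrt{-78 - \frac{107}{49}} + 15898} = \frac{5251}{\sqrt{-78 - \frac{107}{49}} + 15898} = \frac{5251}{\sqrt{- \frac{3929}{49}} + 15898} = \frac{5251}{\frac{i \sqrt{3929}}{7} + 15898} = \frac{5251}{15898 + \frac{i \sqrt{3929}}{7}}$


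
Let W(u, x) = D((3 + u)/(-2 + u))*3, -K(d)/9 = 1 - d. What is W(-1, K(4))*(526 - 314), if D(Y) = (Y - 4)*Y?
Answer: 5936/3 ≈ 1978.7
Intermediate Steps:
D(Y) = Y*(-4 + Y) (D(Y) = (-4 + Y)*Y = Y*(-4 + Y))
K(d) = -9 + 9*d (K(d) = -9*(1 - d) = -9 + 9*d)
W(u, x) = 3*(-4 + (3 + u)/(-2 + u))*(3 + u)/(-2 + u) (W(u, x) = (((3 + u)/(-2 + u))*(-4 + (3 + u)/(-2 + u)))*3 = ((-4 + (3 + u)/(-2 + u))*(3 + u)/(-2 + u))*3 = 3*(-4 + (3 + u)/(-2 + u))*(3 + u)/(-2 + u))
W(-1, K(4))*(526 - 314) = (-3*(-11 + 3*(-1))*(3 - 1)/(-2 - 1)²)*(526 - 314) = -3*(-11 - 3)*2/(-3)²*212 = -3*⅑*(-14)*2*212 = (28/3)*212 = 5936/3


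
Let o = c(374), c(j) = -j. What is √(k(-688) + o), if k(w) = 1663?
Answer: √1289 ≈ 35.903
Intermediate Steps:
o = -374 (o = -1*374 = -374)
√(k(-688) + o) = √(1663 - 374) = √1289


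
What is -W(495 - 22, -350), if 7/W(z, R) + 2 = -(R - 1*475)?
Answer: -7/823 ≈ -0.0085055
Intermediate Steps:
W(z, R) = 7/(473 - R) (W(z, R) = 7/(-2 - (R - 1*475)) = 7/(-2 - (R - 475)) = 7/(-2 - (-475 + R)) = 7/(-2 + (475 - R)) = 7/(473 - R))
-W(495 - 22, -350) = -(-7)/(-473 - 350) = -(-7)/(-823) = -(-7)*(-1)/823 = -1*7/823 = -7/823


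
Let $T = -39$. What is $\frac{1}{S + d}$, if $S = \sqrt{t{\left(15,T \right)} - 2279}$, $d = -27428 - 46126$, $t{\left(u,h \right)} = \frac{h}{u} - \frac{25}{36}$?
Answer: $- \frac{1018440}{74910367361} - \frac{6 i \sqrt{2054065}}{973834775693} \approx -1.3595 \cdot 10^{-5} - 8.8303 \cdot 10^{-9} i$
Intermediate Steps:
$t{\left(u,h \right)} = - \frac{25}{36} + \frac{h}{u}$ ($t{\left(u,h \right)} = \frac{h}{u} - \frac{25}{36} = - \frac{25}{36} + \frac{h}{u}$)
$d = -73554$
$S = \frac{i \sqrt{2054065}}{30}$ ($S = \sqrt{\left(- \frac{25}{36} - \frac{39}{15}\right) - 2279} = \sqrt{\left(- \frac{25}{36} - \frac{13}{5}\right) - 2279} = \sqrt{- \frac{593}{180} - 2279} = \sqrt{- \frac{410813}{180}} = \frac{i \sqrt{2054065}}{30} \approx 47.773 i$)
$\frac{1}{S + d} = \frac{1}{\frac{i \sqrt{2054065}}{30} - 73554} = \frac{1}{-73554 + \frac{i \sqrt{2054065}}{30}}$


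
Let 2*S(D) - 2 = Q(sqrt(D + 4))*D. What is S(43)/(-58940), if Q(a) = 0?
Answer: -1/58940 ≈ -1.6966e-5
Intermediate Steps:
S(D) = 1 (S(D) = 1 + (0*D)/2 = 1 + (1/2)*0 = 1 + 0 = 1)
S(43)/(-58940) = 1/(-58940) = 1*(-1/58940) = -1/58940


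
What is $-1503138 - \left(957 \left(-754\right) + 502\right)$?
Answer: $-782062$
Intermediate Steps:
$-1503138 - \left(957 \left(-754\right) + 502\right) = -1503138 - \left(-721578 + 502\right) = -1503138 - -721076 = -1503138 + 721076 = -782062$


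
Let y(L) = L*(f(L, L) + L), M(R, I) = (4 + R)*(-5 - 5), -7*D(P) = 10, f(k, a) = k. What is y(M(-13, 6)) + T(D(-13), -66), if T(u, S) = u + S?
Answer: 112928/7 ≈ 16133.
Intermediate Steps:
D(P) = -10/7 (D(P) = -⅐*10 = -10/7)
M(R, I) = -40 - 10*R (M(R, I) = (4 + R)*(-10) = -40 - 10*R)
T(u, S) = S + u
y(L) = 2*L² (y(L) = L*(L + L) = L*(2*L) = 2*L²)
y(M(-13, 6)) + T(D(-13), -66) = 2*(-40 - 10*(-13))² + (-66 - 10/7) = 2*(-40 + 130)² - 472/7 = 2*90² - 472/7 = 2*8100 - 472/7 = 16200 - 472/7 = 112928/7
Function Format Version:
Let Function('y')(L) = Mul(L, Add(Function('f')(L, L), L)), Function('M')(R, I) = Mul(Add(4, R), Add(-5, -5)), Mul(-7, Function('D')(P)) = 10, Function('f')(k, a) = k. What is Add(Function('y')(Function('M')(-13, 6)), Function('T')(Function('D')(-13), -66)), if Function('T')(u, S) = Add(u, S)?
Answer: Rational(112928, 7) ≈ 16133.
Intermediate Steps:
Function('D')(P) = Rational(-10, 7) (Function('D')(P) = Mul(Rational(-1, 7), 10) = Rational(-10, 7))
Function('M')(R, I) = Add(-40, Mul(-10, R)) (Function('M')(R, I) = Mul(Add(4, R), -10) = Add(-40, Mul(-10, R)))
Function('T')(u, S) = Add(S, u)
Function('y')(L) = Mul(2, Pow(L, 2)) (Function('y')(L) = Mul(L, Add(L, L)) = Mul(L, Mul(2, L)) = Mul(2, Pow(L, 2)))
Add(Function('y')(Function('M')(-13, 6)), Function('T')(Function('D')(-13), -66)) = Add(Mul(2, Pow(Add(-40, Mul(-10, -13)), 2)), Add(-66, Rational(-10, 7))) = Add(Mul(2, Pow(Add(-40, 130), 2)), Rational(-472, 7)) = Add(Mul(2, Pow(90, 2)), Rational(-472, 7)) = Add(Mul(2, 8100), Rational(-472, 7)) = Add(16200, Rational(-472, 7)) = Rational(112928, 7)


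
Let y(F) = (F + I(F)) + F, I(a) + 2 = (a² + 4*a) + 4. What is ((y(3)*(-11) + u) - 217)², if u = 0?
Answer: 287296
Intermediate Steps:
I(a) = 2 + a² + 4*a (I(a) = -2 + ((a² + 4*a) + 4) = -2 + (4 + a² + 4*a) = 2 + a² + 4*a)
y(F) = 2 + F² + 6*F (y(F) = (F + (2 + F² + 4*F)) + F = (2 + F² + 5*F) + F = 2 + F² + 6*F)
((y(3)*(-11) + u) - 217)² = (((2 + 3² + 6*3)*(-11) + 0) - 217)² = (((2 + 9 + 18)*(-11) + 0) - 217)² = ((29*(-11) + 0) - 217)² = ((-319 + 0) - 217)² = (-319 - 217)² = (-536)² = 287296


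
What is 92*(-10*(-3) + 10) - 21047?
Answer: -17367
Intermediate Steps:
92*(-10*(-3) + 10) - 21047 = 92*(30 + 10) - 21047 = 92*40 - 21047 = 3680 - 21047 = -17367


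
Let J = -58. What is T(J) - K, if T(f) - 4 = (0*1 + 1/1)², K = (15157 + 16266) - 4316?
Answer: -27102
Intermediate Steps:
K = 27107 (K = 31423 - 4316 = 27107)
T(f) = 5 (T(f) = 4 + (0*1 + 1/1)² = 4 + (0 + 1)² = 4 + 1² = 4 + 1 = 5)
T(J) - K = 5 - 1*27107 = 5 - 27107 = -27102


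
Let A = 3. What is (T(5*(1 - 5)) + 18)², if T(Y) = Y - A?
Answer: 25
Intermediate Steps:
T(Y) = -3 + Y (T(Y) = Y - 1*3 = Y - 3 = -3 + Y)
(T(5*(1 - 5)) + 18)² = ((-3 + 5*(1 - 5)) + 18)² = ((-3 + 5*(-4)) + 18)² = ((-3 - 20) + 18)² = (-23 + 18)² = (-5)² = 25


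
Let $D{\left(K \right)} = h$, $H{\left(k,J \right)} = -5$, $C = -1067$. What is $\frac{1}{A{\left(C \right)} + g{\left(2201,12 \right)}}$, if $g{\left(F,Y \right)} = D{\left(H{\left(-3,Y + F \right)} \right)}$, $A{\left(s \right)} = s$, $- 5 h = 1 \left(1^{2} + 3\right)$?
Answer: $- \frac{5}{5339} \approx -0.0009365$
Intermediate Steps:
$h = - \frac{4}{5}$ ($h = - \frac{1 \left(1^{2} + 3\right)}{5} = - \frac{1 \left(1 + 3\right)}{5} = - \frac{1 \cdot 4}{5} = \left(- \frac{1}{5}\right) 4 = - \frac{4}{5} \approx -0.8$)
$D{\left(K \right)} = - \frac{4}{5}$
$g{\left(F,Y \right)} = - \frac{4}{5}$
$\frac{1}{A{\left(C \right)} + g{\left(2201,12 \right)}} = \frac{1}{-1067 - \frac{4}{5}} = \frac{1}{- \frac{5339}{5}} = - \frac{5}{5339}$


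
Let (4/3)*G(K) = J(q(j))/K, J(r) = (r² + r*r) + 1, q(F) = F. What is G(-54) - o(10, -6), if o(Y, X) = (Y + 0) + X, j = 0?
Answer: -289/72 ≈ -4.0139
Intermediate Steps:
J(r) = 1 + 2*r² (J(r) = (r² + r²) + 1 = 2*r² + 1 = 1 + 2*r²)
o(Y, X) = X + Y (o(Y, X) = Y + X = X + Y)
G(K) = 3/(4*K) (G(K) = 3*((1 + 2*0²)/K)/4 = 3*((1 + 2*0)/K)/4 = 3*((1 + 0)/K)/4 = 3*(1/K)/4 = 3/(4*K))
G(-54) - o(10, -6) = (¾)/(-54) - (-6 + 10) = (¾)*(-1/54) - 1*4 = -1/72 - 4 = -289/72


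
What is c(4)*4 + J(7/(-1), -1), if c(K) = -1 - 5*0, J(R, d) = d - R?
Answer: 2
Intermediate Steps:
c(K) = -1 (c(K) = -1 + 0 = -1)
c(4)*4 + J(7/(-1), -1) = -1*4 + (-1 - 7/(-1)) = -4 + (-1 - 7*(-1)) = -4 + (-1 - 1*(-7)) = -4 + (-1 + 7) = -4 + 6 = 2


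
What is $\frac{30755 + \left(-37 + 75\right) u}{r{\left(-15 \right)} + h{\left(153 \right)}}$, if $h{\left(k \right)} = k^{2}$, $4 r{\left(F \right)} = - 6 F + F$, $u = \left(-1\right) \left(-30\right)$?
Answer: $\frac{127580}{93711} \approx 1.3614$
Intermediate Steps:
$u = 30$
$r{\left(F \right)} = - \frac{5 F}{4}$ ($r{\left(F \right)} = \frac{- 6 F + F}{4} = \frac{\left(-5\right) F}{4} = - \frac{5 F}{4}$)
$\frac{30755 + \left(-37 + 75\right) u}{r{\left(-15 \right)} + h{\left(153 \right)}} = \frac{30755 + \left(-37 + 75\right) 30}{\left(- \frac{5}{4}\right) \left(-15\right) + 153^{2}} = \frac{30755 + 38 \cdot 30}{\frac{75}{4} + 23409} = \frac{30755 + 1140}{\frac{93711}{4}} = 31895 \cdot \frac{4}{93711} = \frac{127580}{93711}$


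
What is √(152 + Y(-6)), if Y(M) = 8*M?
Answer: 2*√26 ≈ 10.198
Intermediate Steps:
√(152 + Y(-6)) = √(152 + 8*(-6)) = √(152 - 48) = √104 = 2*√26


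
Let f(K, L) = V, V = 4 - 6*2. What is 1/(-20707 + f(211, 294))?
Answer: -1/20715 ≈ -4.8274e-5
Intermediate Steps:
V = -8 (V = 4 - 12 = -8)
f(K, L) = -8
1/(-20707 + f(211, 294)) = 1/(-20707 - 8) = 1/(-20715) = -1/20715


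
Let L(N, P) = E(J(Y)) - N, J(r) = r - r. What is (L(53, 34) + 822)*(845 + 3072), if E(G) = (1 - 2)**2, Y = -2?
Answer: 3016090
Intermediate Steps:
J(r) = 0
E(G) = 1 (E(G) = (-1)**2 = 1)
L(N, P) = 1 - N
(L(53, 34) + 822)*(845 + 3072) = ((1 - 1*53) + 822)*(845 + 3072) = ((1 - 53) + 822)*3917 = (-52 + 822)*3917 = 770*3917 = 3016090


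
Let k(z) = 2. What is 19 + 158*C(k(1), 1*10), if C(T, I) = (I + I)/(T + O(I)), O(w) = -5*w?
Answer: -281/6 ≈ -46.833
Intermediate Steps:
C(T, I) = 2*I/(T - 5*I) (C(T, I) = (I + I)/(T - 5*I) = (2*I)/(T - 5*I) = 2*I/(T - 5*I))
19 + 158*C(k(1), 1*10) = 19 + 158*(-2*1*10/(-1*2 + 5*(1*10))) = 19 + 158*(-2*10/(-2 + 5*10)) = 19 + 158*(-2*10/(-2 + 50)) = 19 + 158*(-2*10/48) = 19 + 158*(-2*10*1/48) = 19 + 158*(-5/12) = 19 - 395/6 = -281/6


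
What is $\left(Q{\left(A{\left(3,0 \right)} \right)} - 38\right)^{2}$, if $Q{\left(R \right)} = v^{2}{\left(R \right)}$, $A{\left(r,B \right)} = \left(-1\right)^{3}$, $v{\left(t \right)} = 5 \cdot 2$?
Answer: $3844$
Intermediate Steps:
$v{\left(t \right)} = 10$
$A{\left(r,B \right)} = -1$
$Q{\left(R \right)} = 100$ ($Q{\left(R \right)} = 10^{2} = 100$)
$\left(Q{\left(A{\left(3,0 \right)} \right)} - 38\right)^{2} = \left(100 - 38\right)^{2} = 62^{2} = 3844$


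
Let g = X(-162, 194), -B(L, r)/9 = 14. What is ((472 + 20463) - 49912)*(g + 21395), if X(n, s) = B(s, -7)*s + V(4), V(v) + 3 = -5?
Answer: 88582689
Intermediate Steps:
V(v) = -8 (V(v) = -3 - 5 = -8)
B(L, r) = -126 (B(L, r) = -9*14 = -126)
X(n, s) = -8 - 126*s (X(n, s) = -126*s - 8 = -8 - 126*s)
g = -24452 (g = -8 - 126*194 = -8 - 24444 = -24452)
((472 + 20463) - 49912)*(g + 21395) = ((472 + 20463) - 49912)*(-24452 + 21395) = (20935 - 49912)*(-3057) = -28977*(-3057) = 88582689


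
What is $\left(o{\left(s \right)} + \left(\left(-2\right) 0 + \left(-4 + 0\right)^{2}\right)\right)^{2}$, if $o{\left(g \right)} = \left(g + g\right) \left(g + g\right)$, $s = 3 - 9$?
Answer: $25600$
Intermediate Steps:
$s = -6$ ($s = 3 - 9 = -6$)
$o{\left(g \right)} = 4 g^{2}$ ($o{\left(g \right)} = 2 g 2 g = 4 g^{2}$)
$\left(o{\left(s \right)} + \left(\left(-2\right) 0 + \left(-4 + 0\right)^{2}\right)\right)^{2} = \left(4 \left(-6\right)^{2} + \left(\left(-2\right) 0 + \left(-4 + 0\right)^{2}\right)\right)^{2} = \left(4 \cdot 36 + \left(0 + \left(-4\right)^{2}\right)\right)^{2} = \left(144 + \left(0 + 16\right)\right)^{2} = \left(144 + 16\right)^{2} = 160^{2} = 25600$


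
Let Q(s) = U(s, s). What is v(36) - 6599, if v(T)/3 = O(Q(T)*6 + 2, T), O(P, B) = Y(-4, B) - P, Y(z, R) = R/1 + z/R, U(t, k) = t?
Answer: -21436/3 ≈ -7145.3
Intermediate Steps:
Q(s) = s
Y(z, R) = R + z/R (Y(z, R) = R*1 + z/R = R + z/R)
O(P, B) = B - P - 4/B (O(P, B) = (B - 4/B) - P = B - P - 4/B)
v(T) = -6 - 15*T - 12/T (v(T) = 3*(T - (T*6 + 2) - 4/T) = 3*(T - (6*T + 2) - 4/T) = 3*(T - (2 + 6*T) - 4/T) = 3*(T + (-2 - 6*T) - 4/T) = 3*(-2 - 5*T - 4/T) = -6 - 15*T - 12/T)
v(36) - 6599 = (-6 - 15*36 - 12/36) - 6599 = (-6 - 540 - 12*1/36) - 6599 = (-6 - 540 - ⅓) - 6599 = -1639/3 - 6599 = -21436/3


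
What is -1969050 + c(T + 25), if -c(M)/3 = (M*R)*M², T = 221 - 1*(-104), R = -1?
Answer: 126655950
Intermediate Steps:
T = 325 (T = 221 + 104 = 325)
c(M) = 3*M³ (c(M) = -3*M*(-1)*M² = -3*(-M)*M² = -(-3)*M³ = 3*M³)
-1969050 + c(T + 25) = -1969050 + 3*(325 + 25)³ = -1969050 + 3*350³ = -1969050 + 3*42875000 = -1969050 + 128625000 = 126655950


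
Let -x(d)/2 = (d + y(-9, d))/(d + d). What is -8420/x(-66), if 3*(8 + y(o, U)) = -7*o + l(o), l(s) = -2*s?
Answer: 555720/47 ≈ 11824.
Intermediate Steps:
y(o, U) = -8 - 3*o (y(o, U) = -8 + (-7*o - 2*o)/3 = -8 + (-9*o)/3 = -8 - 3*o)
x(d) = -(19 + d)/d (x(d) = -2*(d + (-8 - 3*(-9)))/(d + d) = -2*(d + (-8 + 27))/(2*d) = -2*(d + 19)*1/(2*d) = -2*(19 + d)*1/(2*d) = -(19 + d)/d)
-8420/x(-66) = -8420*(-66/(-19 - 1*(-66))) = -8420*(-66/(-19 + 66)) = -8420/((-1/66*47)) = -8420/(-47/66) = -8420*(-66/47) = 555720/47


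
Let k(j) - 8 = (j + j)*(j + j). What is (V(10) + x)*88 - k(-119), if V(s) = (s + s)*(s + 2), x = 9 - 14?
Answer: -35972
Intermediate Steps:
x = -5
V(s) = 2*s*(2 + s) (V(s) = (2*s)*(2 + s) = 2*s*(2 + s))
k(j) = 8 + 4*j² (k(j) = 8 + (j + j)*(j + j) = 8 + (2*j)*(2*j) = 8 + 4*j²)
(V(10) + x)*88 - k(-119) = (2*10*(2 + 10) - 5)*88 - (8 + 4*(-119)²) = (2*10*12 - 5)*88 - (8 + 4*14161) = (240 - 5)*88 - (8 + 56644) = 235*88 - 1*56652 = 20680 - 56652 = -35972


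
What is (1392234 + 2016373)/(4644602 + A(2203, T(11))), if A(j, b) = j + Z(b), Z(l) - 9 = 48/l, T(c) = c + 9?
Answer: 288865/393798 ≈ 0.73354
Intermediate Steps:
T(c) = 9 + c
Z(l) = 9 + 48/l
A(j, b) = 9 + j + 48/b (A(j, b) = j + (9 + 48/b) = 9 + j + 48/b)
(1392234 + 2016373)/(4644602 + A(2203, T(11))) = (1392234 + 2016373)/(4644602 + (9 + 2203 + 48/(9 + 11))) = 3408607/(4644602 + (9 + 2203 + 48/20)) = 3408607/(4644602 + (9 + 2203 + 48*(1/20))) = 3408607/(4644602 + (9 + 2203 + 12/5)) = 3408607/(4644602 + 11072/5) = 3408607/(23234082/5) = 3408607*(5/23234082) = 288865/393798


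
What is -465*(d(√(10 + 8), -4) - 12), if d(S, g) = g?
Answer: 7440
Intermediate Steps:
-465*(d(√(10 + 8), -4) - 12) = -465*(-4 - 12) = -465*(-16) = 7440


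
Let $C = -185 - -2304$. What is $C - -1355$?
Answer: $3474$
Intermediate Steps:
$C = 2119$ ($C = -185 + 2304 = 2119$)
$C - -1355 = 2119 - -1355 = 2119 + 1355 = 3474$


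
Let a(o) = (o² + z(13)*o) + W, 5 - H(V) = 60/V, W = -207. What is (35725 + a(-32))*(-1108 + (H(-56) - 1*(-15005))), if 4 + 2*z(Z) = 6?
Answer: 3553207965/7 ≈ 5.0760e+8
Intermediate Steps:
z(Z) = 1 (z(Z) = -2 + (½)*6 = -2 + 3 = 1)
H(V) = 5 - 60/V
a(o) = -207 + o + o² (a(o) = (o² + 1*o) - 207 = (o² + o) - 207 = (o + o²) - 207 = -207 + o + o²)
(35725 + a(-32))*(-1108 + (H(-56) - 1*(-15005))) = (35725 + (-207 - 32 + (-32)²))*(-1108 + ((5 - 60/(-56)) - 1*(-15005))) = (35725 + (-207 - 32 + 1024))*(-1108 + ((5 - 60*(-1/56)) + 15005)) = (35725 + 785)*(-1108 + ((5 + 15/14) + 15005)) = 36510*(-1108 + (85/14 + 15005)) = 36510*(-1108 + 210155/14) = 36510*(194643/14) = 3553207965/7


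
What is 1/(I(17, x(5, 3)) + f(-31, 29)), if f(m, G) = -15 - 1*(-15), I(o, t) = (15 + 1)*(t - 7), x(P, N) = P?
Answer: -1/32 ≈ -0.031250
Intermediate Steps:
I(o, t) = -112 + 16*t (I(o, t) = 16*(-7 + t) = -112 + 16*t)
f(m, G) = 0 (f(m, G) = -15 + 15 = 0)
1/(I(17, x(5, 3)) + f(-31, 29)) = 1/((-112 + 16*5) + 0) = 1/((-112 + 80) + 0) = 1/(-32 + 0) = 1/(-32) = -1/32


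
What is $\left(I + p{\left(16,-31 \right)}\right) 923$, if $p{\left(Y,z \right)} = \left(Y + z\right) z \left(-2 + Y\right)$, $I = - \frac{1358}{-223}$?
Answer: $\frac{1341200224}{223} \approx 6.0144 \cdot 10^{6}$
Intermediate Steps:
$I = \frac{1358}{223}$ ($I = \left(-1358\right) \left(- \frac{1}{223}\right) = \frac{1358}{223} \approx 6.0897$)
$p{\left(Y,z \right)} = z \left(-2 + Y\right) \left(Y + z\right)$
$\left(I + p{\left(16,-31 \right)}\right) 923 = \left(\frac{1358}{223} - 31 \left(16^{2} - 32 - -62 + 16 \left(-31\right)\right)\right) 923 = \left(\frac{1358}{223} - 31 \left(256 - 32 + 62 - 496\right)\right) 923 = \left(\frac{1358}{223} - -6510\right) 923 = \left(\frac{1358}{223} + 6510\right) 923 = \frac{1453088}{223} \cdot 923 = \frac{1341200224}{223}$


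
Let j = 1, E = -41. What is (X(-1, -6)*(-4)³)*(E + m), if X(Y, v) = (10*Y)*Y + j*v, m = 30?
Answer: 2816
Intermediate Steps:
X(Y, v) = v + 10*Y² (X(Y, v) = (10*Y)*Y + 1*v = 10*Y² + v = v + 10*Y²)
(X(-1, -6)*(-4)³)*(E + m) = ((-6 + 10*(-1)²)*(-4)³)*(-41 + 30) = ((-6 + 10*1)*(-64))*(-11) = ((-6 + 10)*(-64))*(-11) = (4*(-64))*(-11) = -256*(-11) = 2816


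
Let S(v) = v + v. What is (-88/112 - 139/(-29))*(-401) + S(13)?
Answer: -641871/406 ≈ -1581.0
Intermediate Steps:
S(v) = 2*v
(-88/112 - 139/(-29))*(-401) + S(13) = (-88/112 - 139/(-29))*(-401) + 2*13 = (-88*1/112 - 139*(-1/29))*(-401) + 26 = (-11/14 + 139/29)*(-401) + 26 = (1627/406)*(-401) + 26 = -652427/406 + 26 = -641871/406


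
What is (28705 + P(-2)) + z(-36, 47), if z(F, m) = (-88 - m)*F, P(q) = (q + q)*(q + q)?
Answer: 33581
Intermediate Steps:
P(q) = 4*q² (P(q) = (2*q)*(2*q) = 4*q²)
z(F, m) = F*(-88 - m)
(28705 + P(-2)) + z(-36, 47) = (28705 + 4*(-2)²) - 1*(-36)*(88 + 47) = (28705 + 4*4) - 1*(-36)*135 = (28705 + 16) + 4860 = 28721 + 4860 = 33581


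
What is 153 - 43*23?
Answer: -836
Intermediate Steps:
153 - 43*23 = 153 - 989 = -836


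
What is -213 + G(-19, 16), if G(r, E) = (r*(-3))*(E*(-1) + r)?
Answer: -2208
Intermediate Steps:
G(r, E) = -3*r*(r - E) (G(r, E) = (-3*r)*(-E + r) = (-3*r)*(r - E) = -3*r*(r - E))
-213 + G(-19, 16) = -213 + 3*(-19)*(16 - 1*(-19)) = -213 + 3*(-19)*(16 + 19) = -213 + 3*(-19)*35 = -213 - 1995 = -2208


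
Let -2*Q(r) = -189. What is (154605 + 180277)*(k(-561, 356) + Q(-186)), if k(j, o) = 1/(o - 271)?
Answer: 2690274547/85 ≈ 3.1650e+7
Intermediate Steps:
k(j, o) = 1/(-271 + o)
Q(r) = 189/2 (Q(r) = -½*(-189) = 189/2)
(154605 + 180277)*(k(-561, 356) + Q(-186)) = (154605 + 180277)*(1/(-271 + 356) + 189/2) = 334882*(1/85 + 189/2) = 334882*(16067/170) = 2690274547/85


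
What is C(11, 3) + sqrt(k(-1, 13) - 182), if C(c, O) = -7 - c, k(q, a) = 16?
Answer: -18 + I*sqrt(166) ≈ -18.0 + 12.884*I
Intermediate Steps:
C(11, 3) + sqrt(k(-1, 13) - 182) = (-7 - 1*11) + sqrt(16 - 182) = (-7 - 11) + sqrt(-166) = -18 + I*sqrt(166)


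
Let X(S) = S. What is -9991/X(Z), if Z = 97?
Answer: -103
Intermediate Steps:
-9991/X(Z) = -9991/97 = -9991*1/97 = -103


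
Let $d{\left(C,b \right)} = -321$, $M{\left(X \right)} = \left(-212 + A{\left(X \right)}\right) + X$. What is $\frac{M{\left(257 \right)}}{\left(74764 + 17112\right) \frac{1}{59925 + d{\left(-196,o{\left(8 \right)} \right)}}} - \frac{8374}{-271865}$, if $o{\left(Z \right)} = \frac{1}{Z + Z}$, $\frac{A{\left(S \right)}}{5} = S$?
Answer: $\frac{5388102627856}{6244467185} \approx 862.86$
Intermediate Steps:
$A{\left(S \right)} = 5 S$
$o{\left(Z \right)} = \frac{1}{2 Z}$
$M{\left(X \right)} = -212 + 6 X$ ($M{\left(X \right)} = \left(-212 + 5 X\right) + X = -212 + 6 X$)
$\frac{M{\left(257 \right)}}{\left(74764 + 17112\right) \frac{1}{59925 + d{\left(-196,o{\left(8 \right)} \right)}}} - \frac{8374}{-271865} = \frac{-212 + 6 \cdot 257}{\left(74764 + 17112\right) \frac{1}{59925 - 321}} - \frac{8374}{-271865} = \frac{-212 + 1542}{91876 \cdot \frac{1}{59604}} - - \frac{8374}{271865} = \frac{1330}{91876 \cdot \frac{1}{59604}} + \frac{8374}{271865} = \frac{1330}{\frac{22969}{14901}} + \frac{8374}{271865} = 1330 \cdot \frac{14901}{22969} + \frac{8374}{271865} = \frac{19818330}{22969} + \frac{8374}{271865} = \frac{5388102627856}{6244467185}$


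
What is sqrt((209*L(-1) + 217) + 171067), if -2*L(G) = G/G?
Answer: sqrt(684718)/2 ≈ 413.74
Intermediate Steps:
L(G) = -1/2 (L(G) = -G/(2*G) = -1/2*1 = -1/2)
sqrt((209*L(-1) + 217) + 171067) = sqrt((209*(-1/2) + 217) + 171067) = sqrt((-209/2 + 217) + 171067) = sqrt(225/2 + 171067) = sqrt(342359/2) = sqrt(684718)/2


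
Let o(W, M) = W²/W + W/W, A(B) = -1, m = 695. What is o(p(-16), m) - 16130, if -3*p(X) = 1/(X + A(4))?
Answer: -822578/51 ≈ -16129.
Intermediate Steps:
p(X) = -1/(3*(-1 + X)) (p(X) = -1/(3*(X - 1)) = -1/(3*(-1 + X)))
o(W, M) = 1 + W (o(W, M) = W + 1 = 1 + W)
o(p(-16), m) - 16130 = (1 - 1/(-3 + 3*(-16))) - 16130 = (1 - 1/(-3 - 48)) - 16130 = (1 - 1/(-51)) - 16130 = (1 - 1*(-1/51)) - 16130 = (1 + 1/51) - 16130 = 52/51 - 16130 = -822578/51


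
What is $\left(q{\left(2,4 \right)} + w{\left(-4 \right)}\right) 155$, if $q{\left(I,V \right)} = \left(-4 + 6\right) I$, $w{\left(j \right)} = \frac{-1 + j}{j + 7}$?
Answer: $\frac{1085}{3} \approx 361.67$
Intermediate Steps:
$w{\left(j \right)} = \frac{-1 + j}{7 + j}$
$q{\left(I,V \right)} = 2 I$
$\left(q{\left(2,4 \right)} + w{\left(-4 \right)}\right) 155 = \left(2 \cdot 2 + \frac{-1 - 4}{7 - 4}\right) 155 = \left(4 + \frac{1}{3} \left(-5\right)\right) 155 = \left(4 - \frac{5}{3}\right) 155 = \frac{7}{3} \cdot 155 = \frac{1085}{3}$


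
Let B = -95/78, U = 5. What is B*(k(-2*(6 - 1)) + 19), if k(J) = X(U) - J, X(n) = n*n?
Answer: -855/13 ≈ -65.769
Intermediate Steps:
X(n) = n**2
B = -95/78 (B = -95*1/78 = -95/78 ≈ -1.2179)
k(J) = 25 - J (k(J) = 5**2 - J = 25 - J)
B*(k(-2*(6 - 1)) + 19) = -95*((25 - (-2)*(6 - 1)) + 19)/78 = -95*((25 - (-2)*5) + 19)/78 = -95*((25 - 1*(-10)) + 19)/78 = -95*((25 + 10) + 19)/78 = -95*(35 + 19)/78 = -95/78*54 = -855/13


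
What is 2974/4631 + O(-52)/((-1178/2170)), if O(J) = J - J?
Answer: 2974/4631 ≈ 0.64219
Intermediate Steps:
O(J) = 0
2974/4631 + O(-52)/((-1178/2170)) = 2974/4631 + 0/((-1178/2170)) = 2974*(1/4631) + 0/((-1178*1/2170)) = 2974/4631 + 0/(-19/35) = 2974/4631 + 0*(-35/19) = 2974/4631 + 0 = 2974/4631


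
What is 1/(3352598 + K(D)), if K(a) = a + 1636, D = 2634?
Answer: 1/3356868 ≈ 2.9790e-7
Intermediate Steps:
K(a) = 1636 + a
1/(3352598 + K(D)) = 1/(3352598 + (1636 + 2634)) = 1/(3352598 + 4270) = 1/3356868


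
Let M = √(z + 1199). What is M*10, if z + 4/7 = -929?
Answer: 10*√13202/7 ≈ 164.14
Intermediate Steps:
z = -6507/7 (z = -4/7 - 929 = -6507/7 ≈ -929.57)
M = √13202/7 (M = √(-6507/7 + 1199) = √(1886/7) = √13202/7 ≈ 16.414)
M*10 = (√13202/7)*10 = 10*√13202/7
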